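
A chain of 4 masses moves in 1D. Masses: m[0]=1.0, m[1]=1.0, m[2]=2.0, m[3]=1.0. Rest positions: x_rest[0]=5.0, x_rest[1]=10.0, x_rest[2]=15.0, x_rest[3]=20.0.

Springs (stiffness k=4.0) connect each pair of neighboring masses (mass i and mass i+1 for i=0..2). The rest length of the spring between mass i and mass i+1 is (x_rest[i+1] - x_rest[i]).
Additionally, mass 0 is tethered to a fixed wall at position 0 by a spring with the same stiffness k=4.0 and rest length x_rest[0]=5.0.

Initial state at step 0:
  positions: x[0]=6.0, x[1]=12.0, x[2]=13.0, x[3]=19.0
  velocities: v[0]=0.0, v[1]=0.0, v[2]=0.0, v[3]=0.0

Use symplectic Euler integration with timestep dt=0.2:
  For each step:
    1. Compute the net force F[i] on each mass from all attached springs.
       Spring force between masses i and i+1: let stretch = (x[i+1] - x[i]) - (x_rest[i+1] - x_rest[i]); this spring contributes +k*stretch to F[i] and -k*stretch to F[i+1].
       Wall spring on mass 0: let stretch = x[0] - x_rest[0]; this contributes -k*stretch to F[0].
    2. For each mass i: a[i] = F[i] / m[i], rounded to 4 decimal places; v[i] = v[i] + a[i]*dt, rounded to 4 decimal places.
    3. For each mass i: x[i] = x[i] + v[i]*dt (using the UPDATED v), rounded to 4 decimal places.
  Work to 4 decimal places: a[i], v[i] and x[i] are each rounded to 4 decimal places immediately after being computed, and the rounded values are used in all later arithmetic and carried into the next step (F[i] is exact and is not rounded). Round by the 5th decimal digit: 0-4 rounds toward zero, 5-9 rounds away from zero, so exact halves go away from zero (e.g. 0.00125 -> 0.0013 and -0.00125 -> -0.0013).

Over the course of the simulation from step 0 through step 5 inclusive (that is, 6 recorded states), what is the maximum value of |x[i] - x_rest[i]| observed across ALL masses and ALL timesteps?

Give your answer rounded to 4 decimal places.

Step 0: x=[6.0000 12.0000 13.0000 19.0000] v=[0.0000 0.0000 0.0000 0.0000]
Step 1: x=[6.0000 11.2000 13.4000 18.8400] v=[0.0000 -4.0000 2.0000 -0.8000]
Step 2: x=[5.8720 9.9200 14.0592 18.6096] v=[-0.6400 -6.4000 3.2960 -1.1520]
Step 3: x=[5.4522 8.6546 14.7513 18.4511] v=[-2.0992 -6.3270 3.4605 -0.7923]
Step 4: x=[4.6724 7.8523 15.2516 18.5007] v=[-3.8990 -4.0116 2.5017 0.2479]
Step 5: x=[3.6538 7.7251 15.4199 18.8304] v=[-5.0930 -0.6361 0.8416 1.6486]
Max displacement = 2.2749

Answer: 2.2749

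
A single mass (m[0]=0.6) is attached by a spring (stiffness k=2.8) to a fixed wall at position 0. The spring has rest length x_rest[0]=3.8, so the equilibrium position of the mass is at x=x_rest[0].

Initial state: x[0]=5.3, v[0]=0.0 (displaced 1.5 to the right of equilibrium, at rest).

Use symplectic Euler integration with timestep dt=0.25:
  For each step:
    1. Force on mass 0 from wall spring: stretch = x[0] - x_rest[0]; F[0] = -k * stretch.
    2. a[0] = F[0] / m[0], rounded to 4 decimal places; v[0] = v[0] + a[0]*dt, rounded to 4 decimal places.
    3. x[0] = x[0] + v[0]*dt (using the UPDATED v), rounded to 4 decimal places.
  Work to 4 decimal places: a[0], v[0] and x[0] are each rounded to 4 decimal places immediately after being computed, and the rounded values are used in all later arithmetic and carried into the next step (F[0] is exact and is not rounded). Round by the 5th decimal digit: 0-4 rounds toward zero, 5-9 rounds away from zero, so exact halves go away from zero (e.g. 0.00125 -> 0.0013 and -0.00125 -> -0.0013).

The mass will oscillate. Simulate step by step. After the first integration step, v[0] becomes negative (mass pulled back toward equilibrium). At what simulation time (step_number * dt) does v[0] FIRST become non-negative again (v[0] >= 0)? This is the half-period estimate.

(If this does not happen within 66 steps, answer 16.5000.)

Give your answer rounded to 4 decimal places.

Step 0: x=[5.3000] v=[0.0000]
Step 1: x=[4.8625] v=[-1.7500]
Step 2: x=[4.1151] v=[-2.9896]
Step 3: x=[3.2758] v=[-3.3572]
Step 4: x=[2.5894] v=[-2.7456]
Step 5: x=[2.2561] v=[-1.3332]
Step 6: x=[2.3731] v=[0.4680]
First v>=0 after going negative at step 6, time=1.5000

Answer: 1.5000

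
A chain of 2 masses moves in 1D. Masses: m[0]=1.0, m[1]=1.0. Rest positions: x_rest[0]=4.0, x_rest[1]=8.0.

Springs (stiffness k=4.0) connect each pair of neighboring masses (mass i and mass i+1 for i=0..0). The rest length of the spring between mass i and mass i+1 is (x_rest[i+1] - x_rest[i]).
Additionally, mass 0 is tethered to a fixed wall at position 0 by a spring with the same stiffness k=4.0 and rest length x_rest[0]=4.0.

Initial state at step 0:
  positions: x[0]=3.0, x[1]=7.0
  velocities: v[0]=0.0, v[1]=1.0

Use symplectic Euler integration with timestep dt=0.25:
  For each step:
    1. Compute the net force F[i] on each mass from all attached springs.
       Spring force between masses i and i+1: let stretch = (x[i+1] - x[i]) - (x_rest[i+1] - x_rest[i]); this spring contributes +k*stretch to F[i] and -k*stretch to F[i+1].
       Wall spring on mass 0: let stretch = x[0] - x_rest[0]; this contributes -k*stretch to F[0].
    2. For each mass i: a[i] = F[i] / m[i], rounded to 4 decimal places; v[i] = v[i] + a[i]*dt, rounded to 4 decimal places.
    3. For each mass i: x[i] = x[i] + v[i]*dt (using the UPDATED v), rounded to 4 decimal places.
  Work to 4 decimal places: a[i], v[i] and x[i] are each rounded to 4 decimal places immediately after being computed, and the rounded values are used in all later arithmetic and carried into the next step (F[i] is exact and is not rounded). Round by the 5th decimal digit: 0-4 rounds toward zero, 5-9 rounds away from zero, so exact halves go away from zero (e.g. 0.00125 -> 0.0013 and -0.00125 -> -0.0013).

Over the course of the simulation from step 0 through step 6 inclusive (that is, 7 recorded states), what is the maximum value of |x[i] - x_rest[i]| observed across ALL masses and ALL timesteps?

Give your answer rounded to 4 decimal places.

Step 0: x=[3.0000 7.0000] v=[0.0000 1.0000]
Step 1: x=[3.2500 7.2500] v=[1.0000 1.0000]
Step 2: x=[3.6875 7.5000] v=[1.7500 1.0000]
Step 3: x=[4.1563 7.7969] v=[1.8750 1.1875]
Step 4: x=[4.4961 8.1836] v=[1.3593 1.5469]
Step 5: x=[4.6338 8.6485] v=[0.5507 1.8594]
Step 6: x=[4.6167 9.1097] v=[-0.0684 1.8447]
Max displacement = 1.1097

Answer: 1.1097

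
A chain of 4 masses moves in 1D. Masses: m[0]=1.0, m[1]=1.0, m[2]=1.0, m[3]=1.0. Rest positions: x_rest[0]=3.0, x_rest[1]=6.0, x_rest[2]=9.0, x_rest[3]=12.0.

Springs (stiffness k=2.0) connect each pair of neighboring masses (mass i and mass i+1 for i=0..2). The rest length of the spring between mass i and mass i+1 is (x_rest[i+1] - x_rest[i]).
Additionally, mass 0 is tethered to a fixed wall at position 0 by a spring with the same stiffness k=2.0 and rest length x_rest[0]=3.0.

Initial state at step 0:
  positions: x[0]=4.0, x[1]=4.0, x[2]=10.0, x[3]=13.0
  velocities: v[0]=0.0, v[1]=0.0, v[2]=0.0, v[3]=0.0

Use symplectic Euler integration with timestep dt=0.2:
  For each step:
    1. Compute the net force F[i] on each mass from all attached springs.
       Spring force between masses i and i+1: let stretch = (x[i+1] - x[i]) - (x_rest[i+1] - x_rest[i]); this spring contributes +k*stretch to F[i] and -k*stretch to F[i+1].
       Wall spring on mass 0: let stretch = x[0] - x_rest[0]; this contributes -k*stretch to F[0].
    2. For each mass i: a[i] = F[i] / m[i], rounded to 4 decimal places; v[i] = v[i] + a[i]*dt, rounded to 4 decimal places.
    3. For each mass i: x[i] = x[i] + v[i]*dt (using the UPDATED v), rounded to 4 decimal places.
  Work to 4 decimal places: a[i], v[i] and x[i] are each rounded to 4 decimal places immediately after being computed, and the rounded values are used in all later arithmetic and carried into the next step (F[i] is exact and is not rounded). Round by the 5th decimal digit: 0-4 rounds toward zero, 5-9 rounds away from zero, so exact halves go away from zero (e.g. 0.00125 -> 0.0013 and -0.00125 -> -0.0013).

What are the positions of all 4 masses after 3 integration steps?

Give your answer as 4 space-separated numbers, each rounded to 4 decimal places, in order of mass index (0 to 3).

Step 0: x=[4.0000 4.0000 10.0000 13.0000] v=[0.0000 0.0000 0.0000 0.0000]
Step 1: x=[3.6800 4.4800 9.7600 13.0000] v=[-1.6000 2.4000 -1.2000 0.0000]
Step 2: x=[3.1296 5.3184 9.3568 12.9808] v=[-2.7520 4.1920 -2.0160 -0.0960]
Step 3: x=[2.5039 6.3048 8.9204 12.9117] v=[-3.1283 4.9318 -2.1818 -0.3456]

Answer: 2.5039 6.3048 8.9204 12.9117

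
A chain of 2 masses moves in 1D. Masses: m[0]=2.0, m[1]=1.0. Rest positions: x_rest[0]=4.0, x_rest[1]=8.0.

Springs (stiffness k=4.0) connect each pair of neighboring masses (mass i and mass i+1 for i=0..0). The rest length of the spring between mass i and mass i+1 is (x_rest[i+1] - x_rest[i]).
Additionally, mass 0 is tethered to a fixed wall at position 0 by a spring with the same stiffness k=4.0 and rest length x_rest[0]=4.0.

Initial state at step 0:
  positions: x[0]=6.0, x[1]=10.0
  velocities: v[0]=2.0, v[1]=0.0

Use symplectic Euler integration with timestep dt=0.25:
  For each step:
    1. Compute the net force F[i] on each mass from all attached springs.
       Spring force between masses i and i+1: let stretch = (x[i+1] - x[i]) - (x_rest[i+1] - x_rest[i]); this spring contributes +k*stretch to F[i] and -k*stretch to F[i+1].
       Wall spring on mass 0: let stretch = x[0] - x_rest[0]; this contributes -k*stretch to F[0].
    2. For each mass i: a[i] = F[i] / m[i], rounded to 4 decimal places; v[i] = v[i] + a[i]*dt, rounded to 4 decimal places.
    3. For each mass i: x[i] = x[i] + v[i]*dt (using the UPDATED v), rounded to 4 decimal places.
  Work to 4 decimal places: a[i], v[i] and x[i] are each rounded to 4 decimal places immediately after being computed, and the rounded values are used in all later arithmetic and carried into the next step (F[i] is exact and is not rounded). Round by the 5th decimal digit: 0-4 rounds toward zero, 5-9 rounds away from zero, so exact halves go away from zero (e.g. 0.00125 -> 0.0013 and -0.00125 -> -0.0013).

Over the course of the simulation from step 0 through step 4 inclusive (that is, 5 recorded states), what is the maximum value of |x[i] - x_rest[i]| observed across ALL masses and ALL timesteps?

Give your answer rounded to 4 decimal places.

Step 0: x=[6.0000 10.0000] v=[2.0000 0.0000]
Step 1: x=[6.2500 10.0000] v=[1.0000 0.0000]
Step 2: x=[6.1875 10.0625] v=[-0.2500 0.2500]
Step 3: x=[5.8359 10.1563] v=[-1.4063 0.3750]
Step 4: x=[5.2949 10.1700] v=[-2.1641 0.0546]
Max displacement = 2.2500

Answer: 2.2500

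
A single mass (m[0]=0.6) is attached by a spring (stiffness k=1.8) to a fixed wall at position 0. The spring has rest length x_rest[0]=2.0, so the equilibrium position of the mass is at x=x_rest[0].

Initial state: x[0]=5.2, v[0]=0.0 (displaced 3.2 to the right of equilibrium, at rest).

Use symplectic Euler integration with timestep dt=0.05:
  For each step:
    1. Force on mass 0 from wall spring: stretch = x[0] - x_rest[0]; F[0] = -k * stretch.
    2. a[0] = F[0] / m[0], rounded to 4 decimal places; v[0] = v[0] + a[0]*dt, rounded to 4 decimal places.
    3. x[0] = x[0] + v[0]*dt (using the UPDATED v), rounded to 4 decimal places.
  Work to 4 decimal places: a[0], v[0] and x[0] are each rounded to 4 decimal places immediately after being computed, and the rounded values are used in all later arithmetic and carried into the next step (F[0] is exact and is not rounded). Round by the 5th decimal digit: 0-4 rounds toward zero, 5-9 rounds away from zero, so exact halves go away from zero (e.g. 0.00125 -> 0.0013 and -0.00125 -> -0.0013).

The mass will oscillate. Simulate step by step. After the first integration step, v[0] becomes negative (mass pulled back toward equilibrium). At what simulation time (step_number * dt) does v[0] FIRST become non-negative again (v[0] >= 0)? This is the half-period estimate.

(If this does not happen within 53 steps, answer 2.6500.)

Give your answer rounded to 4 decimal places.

Step 0: x=[5.2000] v=[0.0000]
Step 1: x=[5.1760] v=[-0.4800]
Step 2: x=[5.1282] v=[-0.9564]
Step 3: x=[5.0569] v=[-1.4256]
Step 4: x=[4.9627] v=[-1.8841]
Step 5: x=[4.8463] v=[-2.3285]
Step 6: x=[4.7085] v=[-2.7554]
Step 7: x=[4.5504] v=[-3.1617]
Step 8: x=[4.3732] v=[-3.5443]
Step 9: x=[4.1782] v=[-3.9003]
Step 10: x=[3.9669] v=[-4.2270]
Step 11: x=[3.7408] v=[-4.5220]
Step 12: x=[3.5016] v=[-4.7831]
Step 13: x=[3.2512] v=[-5.0083]
Step 14: x=[2.9914] v=[-5.1960]
Step 15: x=[2.7242] v=[-5.3447]
Step 16: x=[2.4515] v=[-5.4533]
Step 17: x=[2.1755] v=[-5.5210]
Step 18: x=[1.8981] v=[-5.5473]
Step 19: x=[1.6215] v=[-5.5320]
Step 20: x=[1.3477] v=[-5.4752]
Step 21: x=[1.0788] v=[-5.3774]
Step 22: x=[0.8168] v=[-5.2392]
Step 23: x=[0.5637] v=[-5.0617]
Step 24: x=[0.3214] v=[-4.8463]
Step 25: x=[0.0917] v=[-4.5945]
Step 26: x=[-0.1237] v=[-4.3083]
Step 27: x=[-0.3232] v=[-3.9897]
Step 28: x=[-0.5053] v=[-3.6412]
Step 29: x=[-0.6686] v=[-3.2654]
Step 30: x=[-0.8119] v=[-2.8651]
Step 31: x=[-0.9341] v=[-2.4433]
Step 32: x=[-1.0343] v=[-2.0032]
Step 33: x=[-1.1117] v=[-1.5481]
Step 34: x=[-1.1658] v=[-1.0813]
Step 35: x=[-1.1961] v=[-0.6064]
Step 36: x=[-1.2025] v=[-0.1270]
Step 37: x=[-1.1848] v=[0.3534]
First v>=0 after going negative at step 37, time=1.8500

Answer: 1.8500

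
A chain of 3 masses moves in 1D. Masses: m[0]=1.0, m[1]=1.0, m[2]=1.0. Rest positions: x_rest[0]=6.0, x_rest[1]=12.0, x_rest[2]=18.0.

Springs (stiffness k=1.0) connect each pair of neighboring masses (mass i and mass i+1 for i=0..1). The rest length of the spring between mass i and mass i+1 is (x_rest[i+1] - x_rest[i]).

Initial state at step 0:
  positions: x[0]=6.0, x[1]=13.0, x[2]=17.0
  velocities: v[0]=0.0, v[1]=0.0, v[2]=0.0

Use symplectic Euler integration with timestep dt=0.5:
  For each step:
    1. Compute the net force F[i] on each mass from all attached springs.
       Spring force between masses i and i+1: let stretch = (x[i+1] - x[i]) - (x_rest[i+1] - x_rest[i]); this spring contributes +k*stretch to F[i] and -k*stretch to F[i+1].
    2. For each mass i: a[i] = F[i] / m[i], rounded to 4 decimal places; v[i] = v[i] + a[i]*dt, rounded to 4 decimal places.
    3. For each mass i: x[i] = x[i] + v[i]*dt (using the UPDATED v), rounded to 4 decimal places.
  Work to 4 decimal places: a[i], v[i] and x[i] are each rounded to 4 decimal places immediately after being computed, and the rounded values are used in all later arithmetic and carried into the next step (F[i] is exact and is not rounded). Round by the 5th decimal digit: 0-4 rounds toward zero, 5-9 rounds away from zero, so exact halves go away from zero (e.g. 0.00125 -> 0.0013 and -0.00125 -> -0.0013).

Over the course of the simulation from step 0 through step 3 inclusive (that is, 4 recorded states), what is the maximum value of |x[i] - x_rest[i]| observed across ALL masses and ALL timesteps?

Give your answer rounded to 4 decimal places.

Answer: 1.1094

Derivation:
Step 0: x=[6.0000 13.0000 17.0000] v=[0.0000 0.0000 0.0000]
Step 1: x=[6.2500 12.2500 17.5000] v=[0.5000 -1.5000 1.0000]
Step 2: x=[6.5000 11.3125 18.1875] v=[0.5000 -1.8750 1.3750]
Step 3: x=[6.4531 10.8906 18.6563] v=[-0.0938 -0.8438 0.9375]
Max displacement = 1.1094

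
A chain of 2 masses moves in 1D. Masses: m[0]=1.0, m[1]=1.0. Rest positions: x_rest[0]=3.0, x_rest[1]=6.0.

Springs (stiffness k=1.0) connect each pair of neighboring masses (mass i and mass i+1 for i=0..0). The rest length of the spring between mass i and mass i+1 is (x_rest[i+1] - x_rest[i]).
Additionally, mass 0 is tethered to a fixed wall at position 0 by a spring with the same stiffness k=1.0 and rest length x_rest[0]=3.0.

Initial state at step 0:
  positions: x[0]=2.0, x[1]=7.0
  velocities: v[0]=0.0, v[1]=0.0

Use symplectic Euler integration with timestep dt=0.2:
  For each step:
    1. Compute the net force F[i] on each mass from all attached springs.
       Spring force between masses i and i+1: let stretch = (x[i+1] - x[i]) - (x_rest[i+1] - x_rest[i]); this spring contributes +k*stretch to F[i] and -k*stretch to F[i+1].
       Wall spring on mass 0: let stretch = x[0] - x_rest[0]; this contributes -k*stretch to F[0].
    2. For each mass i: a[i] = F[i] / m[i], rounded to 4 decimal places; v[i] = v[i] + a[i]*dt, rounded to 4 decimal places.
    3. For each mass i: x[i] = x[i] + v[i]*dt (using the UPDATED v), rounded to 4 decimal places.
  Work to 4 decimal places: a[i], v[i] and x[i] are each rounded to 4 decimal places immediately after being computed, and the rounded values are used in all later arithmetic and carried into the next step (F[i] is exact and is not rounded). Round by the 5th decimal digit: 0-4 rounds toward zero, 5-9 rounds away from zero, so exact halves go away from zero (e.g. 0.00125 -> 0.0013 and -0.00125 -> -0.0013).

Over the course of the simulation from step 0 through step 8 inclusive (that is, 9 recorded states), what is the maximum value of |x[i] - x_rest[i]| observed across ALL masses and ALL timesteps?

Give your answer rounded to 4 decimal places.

Step 0: x=[2.0000 7.0000] v=[0.0000 0.0000]
Step 1: x=[2.1200 6.9200] v=[0.6000 -0.4000]
Step 2: x=[2.3472 6.7680] v=[1.1360 -0.7600]
Step 3: x=[2.6573 6.5592] v=[1.5507 -1.0442]
Step 4: x=[3.0172 6.3143] v=[1.7996 -1.2246]
Step 5: x=[3.3883 6.0575] v=[1.8556 -1.2840]
Step 6: x=[3.7307 5.8139] v=[1.7118 -1.2178]
Step 7: x=[4.0072 5.6070] v=[1.3823 -1.0344]
Step 8: x=[4.1874 5.4561] v=[0.9008 -0.7544]
Max displacement = 1.1874

Answer: 1.1874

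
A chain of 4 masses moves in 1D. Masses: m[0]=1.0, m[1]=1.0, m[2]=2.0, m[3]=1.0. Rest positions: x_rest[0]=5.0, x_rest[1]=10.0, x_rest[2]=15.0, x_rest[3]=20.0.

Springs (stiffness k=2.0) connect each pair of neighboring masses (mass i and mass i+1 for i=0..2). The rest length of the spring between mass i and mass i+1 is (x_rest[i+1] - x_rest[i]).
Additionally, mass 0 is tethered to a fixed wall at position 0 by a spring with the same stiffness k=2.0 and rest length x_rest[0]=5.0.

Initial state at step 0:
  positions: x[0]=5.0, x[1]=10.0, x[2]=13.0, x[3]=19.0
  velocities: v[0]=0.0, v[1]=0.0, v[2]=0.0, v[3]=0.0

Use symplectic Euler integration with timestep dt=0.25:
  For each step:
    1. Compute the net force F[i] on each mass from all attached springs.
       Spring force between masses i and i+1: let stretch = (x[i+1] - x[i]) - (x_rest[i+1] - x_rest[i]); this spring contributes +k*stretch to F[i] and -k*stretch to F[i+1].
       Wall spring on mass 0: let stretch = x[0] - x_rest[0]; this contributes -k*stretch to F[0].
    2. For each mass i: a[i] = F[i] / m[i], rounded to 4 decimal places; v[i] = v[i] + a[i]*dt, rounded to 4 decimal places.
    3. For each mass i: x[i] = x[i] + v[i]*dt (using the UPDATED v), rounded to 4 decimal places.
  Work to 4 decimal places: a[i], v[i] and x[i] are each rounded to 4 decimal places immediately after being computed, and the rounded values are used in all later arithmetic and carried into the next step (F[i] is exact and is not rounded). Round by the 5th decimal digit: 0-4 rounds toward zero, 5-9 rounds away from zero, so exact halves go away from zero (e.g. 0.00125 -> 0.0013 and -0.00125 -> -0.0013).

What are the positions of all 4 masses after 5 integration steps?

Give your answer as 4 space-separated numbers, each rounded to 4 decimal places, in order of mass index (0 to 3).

Step 0: x=[5.0000 10.0000 13.0000 19.0000] v=[0.0000 0.0000 0.0000 0.0000]
Step 1: x=[5.0000 9.7500 13.1875 18.8750] v=[0.0000 -1.0000 0.7500 -0.5000]
Step 2: x=[4.9688 9.3359 13.5156 18.6641] v=[-0.1250 -1.6563 1.3125 -0.8438]
Step 3: x=[4.8623 8.8984 13.9043 18.4346] v=[-0.4259 -1.7500 1.5547 -0.9181]
Step 4: x=[4.6526 8.5821 14.2633 18.2638] v=[-0.8390 -1.2651 1.4358 -0.6833]
Step 5: x=[4.3525 8.4848 14.5172 18.2179] v=[-1.2006 -0.3893 1.0156 -0.1836]

Answer: 4.3525 8.4848 14.5172 18.2179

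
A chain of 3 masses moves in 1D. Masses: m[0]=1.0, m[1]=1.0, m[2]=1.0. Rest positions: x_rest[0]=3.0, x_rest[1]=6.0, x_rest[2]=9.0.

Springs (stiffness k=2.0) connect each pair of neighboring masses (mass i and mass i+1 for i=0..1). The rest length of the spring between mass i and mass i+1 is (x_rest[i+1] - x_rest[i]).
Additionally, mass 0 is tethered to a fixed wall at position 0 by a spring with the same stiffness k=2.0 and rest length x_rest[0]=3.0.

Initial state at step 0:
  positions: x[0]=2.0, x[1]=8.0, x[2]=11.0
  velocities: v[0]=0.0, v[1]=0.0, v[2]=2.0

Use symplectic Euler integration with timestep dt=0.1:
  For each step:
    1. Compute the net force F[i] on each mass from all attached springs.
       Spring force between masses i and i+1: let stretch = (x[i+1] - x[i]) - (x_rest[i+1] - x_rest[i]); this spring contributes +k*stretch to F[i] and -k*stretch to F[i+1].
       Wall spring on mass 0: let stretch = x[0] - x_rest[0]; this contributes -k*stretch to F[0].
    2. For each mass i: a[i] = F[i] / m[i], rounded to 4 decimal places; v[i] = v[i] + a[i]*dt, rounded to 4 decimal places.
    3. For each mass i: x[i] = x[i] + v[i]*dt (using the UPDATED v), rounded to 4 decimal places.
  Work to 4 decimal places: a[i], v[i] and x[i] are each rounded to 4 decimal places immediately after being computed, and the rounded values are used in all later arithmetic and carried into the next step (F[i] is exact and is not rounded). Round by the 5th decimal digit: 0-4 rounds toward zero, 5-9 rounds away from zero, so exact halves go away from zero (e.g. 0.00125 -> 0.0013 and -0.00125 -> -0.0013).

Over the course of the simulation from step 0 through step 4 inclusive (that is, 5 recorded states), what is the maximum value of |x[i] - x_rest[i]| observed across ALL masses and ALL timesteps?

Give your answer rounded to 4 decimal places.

Step 0: x=[2.0000 8.0000 11.0000] v=[0.0000 0.0000 2.0000]
Step 1: x=[2.0800 7.9400 11.2000] v=[0.8000 -0.6000 2.0000]
Step 2: x=[2.2356 7.8280 11.3948] v=[1.5560 -1.1200 1.9480]
Step 3: x=[2.4583 7.6755 11.5783] v=[2.2274 -1.5251 1.8346]
Step 4: x=[2.7362 7.4967 11.7437] v=[2.7792 -1.7880 1.6540]
Max displacement = 2.7437

Answer: 2.7437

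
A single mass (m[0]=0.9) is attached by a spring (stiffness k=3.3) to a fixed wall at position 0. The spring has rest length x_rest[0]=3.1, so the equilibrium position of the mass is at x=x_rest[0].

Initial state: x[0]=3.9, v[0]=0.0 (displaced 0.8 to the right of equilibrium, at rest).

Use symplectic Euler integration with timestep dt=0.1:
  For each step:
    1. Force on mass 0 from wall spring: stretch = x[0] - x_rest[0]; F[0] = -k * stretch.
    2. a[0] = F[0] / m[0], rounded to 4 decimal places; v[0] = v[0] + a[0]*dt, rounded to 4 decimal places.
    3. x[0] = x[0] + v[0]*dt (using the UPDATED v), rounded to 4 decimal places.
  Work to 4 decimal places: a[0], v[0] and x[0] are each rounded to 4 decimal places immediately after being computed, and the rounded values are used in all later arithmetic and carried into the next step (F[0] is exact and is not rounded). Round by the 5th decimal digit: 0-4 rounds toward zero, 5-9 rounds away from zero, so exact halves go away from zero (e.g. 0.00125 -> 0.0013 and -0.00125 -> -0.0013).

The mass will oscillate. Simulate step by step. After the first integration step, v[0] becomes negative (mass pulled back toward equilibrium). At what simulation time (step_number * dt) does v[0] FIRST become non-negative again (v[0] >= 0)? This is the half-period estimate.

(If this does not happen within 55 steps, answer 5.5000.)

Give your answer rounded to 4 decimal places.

Answer: 1.7000

Derivation:
Step 0: x=[3.9000] v=[0.0000]
Step 1: x=[3.8707] v=[-0.2933]
Step 2: x=[3.8131] v=[-0.5759]
Step 3: x=[3.7294] v=[-0.8374]
Step 4: x=[3.6226] v=[-1.0682]
Step 5: x=[3.4966] v=[-1.2598]
Step 6: x=[3.3561] v=[-1.4052]
Step 7: x=[3.2062] v=[-1.4991]
Step 8: x=[3.0524] v=[-1.5380]
Step 9: x=[2.9003] v=[-1.5206]
Step 10: x=[2.7556] v=[-1.4474]
Step 11: x=[2.6235] v=[-1.3211]
Step 12: x=[2.5089] v=[-1.1464]
Step 13: x=[2.4159] v=[-0.9297]
Step 14: x=[2.3480] v=[-0.6789]
Step 15: x=[2.3077] v=[-0.4032]
Step 16: x=[2.2964] v=[-0.1127]
Step 17: x=[2.3146] v=[0.1820]
First v>=0 after going negative at step 17, time=1.7000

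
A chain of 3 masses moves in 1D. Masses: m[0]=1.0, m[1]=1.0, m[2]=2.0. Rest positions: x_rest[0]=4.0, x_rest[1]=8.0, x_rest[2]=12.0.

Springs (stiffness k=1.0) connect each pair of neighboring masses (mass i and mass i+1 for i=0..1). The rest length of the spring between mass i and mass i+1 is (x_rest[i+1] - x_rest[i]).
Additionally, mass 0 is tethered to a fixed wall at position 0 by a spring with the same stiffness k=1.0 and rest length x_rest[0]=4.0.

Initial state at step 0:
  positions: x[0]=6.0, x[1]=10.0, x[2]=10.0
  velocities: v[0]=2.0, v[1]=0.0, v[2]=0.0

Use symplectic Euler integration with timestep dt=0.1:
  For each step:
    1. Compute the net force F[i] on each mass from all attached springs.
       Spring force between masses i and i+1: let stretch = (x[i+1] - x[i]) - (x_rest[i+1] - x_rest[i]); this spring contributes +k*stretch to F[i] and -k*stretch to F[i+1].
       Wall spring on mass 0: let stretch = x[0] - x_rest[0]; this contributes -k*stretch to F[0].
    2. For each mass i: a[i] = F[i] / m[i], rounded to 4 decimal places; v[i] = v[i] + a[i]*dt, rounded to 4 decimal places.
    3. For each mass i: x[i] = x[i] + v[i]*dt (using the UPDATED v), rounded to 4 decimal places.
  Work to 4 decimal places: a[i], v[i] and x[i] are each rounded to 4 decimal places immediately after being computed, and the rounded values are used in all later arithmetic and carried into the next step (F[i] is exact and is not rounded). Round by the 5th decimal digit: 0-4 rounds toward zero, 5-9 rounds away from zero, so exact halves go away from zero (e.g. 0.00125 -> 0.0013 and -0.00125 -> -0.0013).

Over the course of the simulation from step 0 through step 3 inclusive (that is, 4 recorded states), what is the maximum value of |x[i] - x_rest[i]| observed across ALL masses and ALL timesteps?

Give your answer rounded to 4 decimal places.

Answer: 2.4641

Derivation:
Step 0: x=[6.0000 10.0000 10.0000] v=[2.0000 0.0000 0.0000]
Step 1: x=[6.1800 9.9600 10.0200] v=[1.8000 -0.4000 0.2000]
Step 2: x=[6.3360 9.8828 10.0597] v=[1.5600 -0.7720 0.3970]
Step 3: x=[6.4641 9.7719 10.1185] v=[1.2811 -1.1090 0.5882]
Max displacement = 2.4641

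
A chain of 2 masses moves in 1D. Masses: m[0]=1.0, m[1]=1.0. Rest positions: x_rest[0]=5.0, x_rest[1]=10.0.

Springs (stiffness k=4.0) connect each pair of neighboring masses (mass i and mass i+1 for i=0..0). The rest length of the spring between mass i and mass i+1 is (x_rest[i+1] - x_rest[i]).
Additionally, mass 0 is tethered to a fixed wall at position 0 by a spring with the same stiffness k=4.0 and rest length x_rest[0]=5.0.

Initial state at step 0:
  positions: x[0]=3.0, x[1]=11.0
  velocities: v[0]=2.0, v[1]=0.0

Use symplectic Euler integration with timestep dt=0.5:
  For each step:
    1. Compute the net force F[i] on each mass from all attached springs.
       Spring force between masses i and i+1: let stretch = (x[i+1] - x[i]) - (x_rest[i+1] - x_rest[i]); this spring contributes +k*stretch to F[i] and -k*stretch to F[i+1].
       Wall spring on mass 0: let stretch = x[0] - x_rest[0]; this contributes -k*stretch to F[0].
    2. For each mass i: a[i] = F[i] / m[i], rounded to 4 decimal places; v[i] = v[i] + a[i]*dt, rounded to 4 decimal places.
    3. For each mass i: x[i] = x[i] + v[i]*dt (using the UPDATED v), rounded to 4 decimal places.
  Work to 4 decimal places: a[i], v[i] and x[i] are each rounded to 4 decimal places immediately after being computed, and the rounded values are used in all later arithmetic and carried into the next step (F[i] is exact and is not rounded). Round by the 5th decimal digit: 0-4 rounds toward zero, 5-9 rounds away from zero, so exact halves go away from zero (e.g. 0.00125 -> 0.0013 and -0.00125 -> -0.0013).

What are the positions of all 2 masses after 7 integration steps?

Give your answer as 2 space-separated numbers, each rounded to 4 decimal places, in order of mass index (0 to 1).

Step 0: x=[3.0000 11.0000] v=[2.0000 0.0000]
Step 1: x=[9.0000 8.0000] v=[12.0000 -6.0000]
Step 2: x=[5.0000 11.0000] v=[-8.0000 6.0000]
Step 3: x=[2.0000 13.0000] v=[-6.0000 4.0000]
Step 4: x=[8.0000 9.0000] v=[12.0000 -8.0000]
Step 5: x=[7.0000 9.0000] v=[-2.0000 0.0000]
Step 6: x=[1.0000 12.0000] v=[-12.0000 6.0000]
Step 7: x=[5.0000 9.0000] v=[8.0000 -6.0000]

Answer: 5.0000 9.0000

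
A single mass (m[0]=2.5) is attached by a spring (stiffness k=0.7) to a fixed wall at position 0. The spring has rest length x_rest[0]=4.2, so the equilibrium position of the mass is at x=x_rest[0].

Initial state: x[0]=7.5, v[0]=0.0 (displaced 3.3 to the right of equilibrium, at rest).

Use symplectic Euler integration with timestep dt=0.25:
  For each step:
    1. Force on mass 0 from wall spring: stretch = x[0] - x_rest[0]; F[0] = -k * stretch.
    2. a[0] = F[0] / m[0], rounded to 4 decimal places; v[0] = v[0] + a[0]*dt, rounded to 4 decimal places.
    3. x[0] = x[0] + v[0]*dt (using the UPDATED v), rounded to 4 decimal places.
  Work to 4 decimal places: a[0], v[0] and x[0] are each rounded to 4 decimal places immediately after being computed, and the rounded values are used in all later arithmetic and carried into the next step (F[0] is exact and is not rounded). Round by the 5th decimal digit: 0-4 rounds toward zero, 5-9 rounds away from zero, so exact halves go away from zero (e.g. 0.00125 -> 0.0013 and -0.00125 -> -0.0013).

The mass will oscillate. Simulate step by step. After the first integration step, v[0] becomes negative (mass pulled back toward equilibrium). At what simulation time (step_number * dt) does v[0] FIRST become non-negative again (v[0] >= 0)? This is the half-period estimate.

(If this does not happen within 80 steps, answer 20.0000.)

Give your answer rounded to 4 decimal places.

Answer: 6.0000

Derivation:
Step 0: x=[7.5000] v=[0.0000]
Step 1: x=[7.4423] v=[-0.2310]
Step 2: x=[7.3278] v=[-0.4580]
Step 3: x=[7.1586] v=[-0.6770]
Step 4: x=[6.9376] v=[-0.8841]
Step 5: x=[6.6687] v=[-1.0757]
Step 6: x=[6.3566] v=[-1.2485]
Step 7: x=[6.0067] v=[-1.3995]
Step 8: x=[5.6252] v=[-1.5260]
Step 9: x=[5.2188] v=[-1.6258]
Step 10: x=[4.7945] v=[-1.6971]
Step 11: x=[4.3598] v=[-1.7387]
Step 12: x=[3.9223] v=[-1.7499]
Step 13: x=[3.4897] v=[-1.7305]
Step 14: x=[3.0695] v=[-1.6808]
Step 15: x=[2.6691] v=[-1.6017]
Step 16: x=[2.2955] v=[-1.4945]
Step 17: x=[1.9552] v=[-1.3612]
Step 18: x=[1.6542] v=[-1.2041]
Step 19: x=[1.3977] v=[-1.0259]
Step 20: x=[1.1903] v=[-0.8298]
Step 21: x=[1.0355] v=[-0.6191]
Step 22: x=[0.9361] v=[-0.3976]
Step 23: x=[0.8938] v=[-0.1691]
Step 24: x=[0.9094] v=[0.0623]
First v>=0 after going negative at step 24, time=6.0000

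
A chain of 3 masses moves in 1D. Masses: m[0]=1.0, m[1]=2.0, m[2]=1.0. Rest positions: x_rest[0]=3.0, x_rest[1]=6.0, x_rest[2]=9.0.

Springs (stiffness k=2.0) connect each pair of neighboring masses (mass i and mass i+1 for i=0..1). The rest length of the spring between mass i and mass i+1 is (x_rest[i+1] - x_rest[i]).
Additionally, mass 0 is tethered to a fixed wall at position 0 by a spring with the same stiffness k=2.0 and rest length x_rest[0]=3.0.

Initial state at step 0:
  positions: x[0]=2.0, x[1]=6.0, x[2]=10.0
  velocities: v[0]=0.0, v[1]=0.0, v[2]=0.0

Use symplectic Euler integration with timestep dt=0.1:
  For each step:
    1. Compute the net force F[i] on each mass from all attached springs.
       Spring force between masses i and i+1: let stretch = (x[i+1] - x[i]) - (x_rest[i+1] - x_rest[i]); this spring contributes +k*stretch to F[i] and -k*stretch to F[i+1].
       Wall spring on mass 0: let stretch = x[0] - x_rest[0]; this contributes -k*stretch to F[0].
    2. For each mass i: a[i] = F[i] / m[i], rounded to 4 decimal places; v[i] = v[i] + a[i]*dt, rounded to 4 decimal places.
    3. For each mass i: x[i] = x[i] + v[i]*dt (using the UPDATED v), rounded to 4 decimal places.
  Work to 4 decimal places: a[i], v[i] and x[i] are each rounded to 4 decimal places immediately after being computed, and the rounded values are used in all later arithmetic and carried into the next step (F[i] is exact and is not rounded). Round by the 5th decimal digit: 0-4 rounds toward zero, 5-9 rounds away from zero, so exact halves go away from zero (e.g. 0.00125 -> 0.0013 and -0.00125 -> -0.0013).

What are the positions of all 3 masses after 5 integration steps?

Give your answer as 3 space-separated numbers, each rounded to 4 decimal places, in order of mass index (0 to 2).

Answer: 2.5459 6.0066 9.7139

Derivation:
Step 0: x=[2.0000 6.0000 10.0000] v=[0.0000 0.0000 0.0000]
Step 1: x=[2.0400 6.0000 9.9800] v=[0.4000 0.0000 -0.2000]
Step 2: x=[2.1184 6.0002 9.9404] v=[0.7840 0.0020 -0.3960]
Step 3: x=[2.2321 6.0010 9.8820] v=[1.1367 0.0078 -0.5840]
Step 4: x=[2.3765 6.0029 9.8060] v=[1.4441 0.0190 -0.7602]
Step 5: x=[2.5459 6.0066 9.7139] v=[1.6941 0.0367 -0.9208]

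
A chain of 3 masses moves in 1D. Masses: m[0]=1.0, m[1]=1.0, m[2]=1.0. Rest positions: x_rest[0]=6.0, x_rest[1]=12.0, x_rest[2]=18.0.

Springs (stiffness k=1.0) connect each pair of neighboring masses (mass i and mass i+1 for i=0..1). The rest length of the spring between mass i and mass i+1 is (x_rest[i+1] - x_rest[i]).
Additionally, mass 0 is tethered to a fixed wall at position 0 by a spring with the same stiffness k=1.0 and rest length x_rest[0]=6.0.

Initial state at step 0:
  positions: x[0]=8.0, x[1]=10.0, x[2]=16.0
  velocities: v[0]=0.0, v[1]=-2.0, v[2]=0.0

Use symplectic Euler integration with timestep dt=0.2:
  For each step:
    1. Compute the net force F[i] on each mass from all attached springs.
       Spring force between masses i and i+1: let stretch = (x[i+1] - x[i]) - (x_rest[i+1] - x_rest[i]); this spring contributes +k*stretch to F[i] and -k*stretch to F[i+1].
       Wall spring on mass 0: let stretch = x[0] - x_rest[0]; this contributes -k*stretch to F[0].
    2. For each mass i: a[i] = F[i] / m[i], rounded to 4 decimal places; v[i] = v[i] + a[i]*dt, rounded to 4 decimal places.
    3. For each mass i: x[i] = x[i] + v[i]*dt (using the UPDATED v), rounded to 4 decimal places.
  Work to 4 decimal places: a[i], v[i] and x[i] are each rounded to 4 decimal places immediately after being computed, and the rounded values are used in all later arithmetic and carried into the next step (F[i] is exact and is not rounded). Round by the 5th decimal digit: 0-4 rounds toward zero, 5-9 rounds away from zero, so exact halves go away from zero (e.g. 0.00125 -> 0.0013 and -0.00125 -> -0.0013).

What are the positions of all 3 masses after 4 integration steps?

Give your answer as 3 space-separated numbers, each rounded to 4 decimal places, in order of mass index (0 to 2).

Step 0: x=[8.0000 10.0000 16.0000] v=[0.0000 -2.0000 0.0000]
Step 1: x=[7.7600 9.7600 16.0000] v=[-1.2000 -1.2000 0.0000]
Step 2: x=[7.2896 9.6896 15.9904] v=[-2.3520 -0.3520 -0.0480]
Step 3: x=[6.6236 9.7752 15.9688] v=[-3.3299 0.4282 -0.1082]
Step 4: x=[5.8187 9.9825 15.9394] v=[-4.0243 1.0366 -0.1469]

Answer: 5.8187 9.9825 15.9394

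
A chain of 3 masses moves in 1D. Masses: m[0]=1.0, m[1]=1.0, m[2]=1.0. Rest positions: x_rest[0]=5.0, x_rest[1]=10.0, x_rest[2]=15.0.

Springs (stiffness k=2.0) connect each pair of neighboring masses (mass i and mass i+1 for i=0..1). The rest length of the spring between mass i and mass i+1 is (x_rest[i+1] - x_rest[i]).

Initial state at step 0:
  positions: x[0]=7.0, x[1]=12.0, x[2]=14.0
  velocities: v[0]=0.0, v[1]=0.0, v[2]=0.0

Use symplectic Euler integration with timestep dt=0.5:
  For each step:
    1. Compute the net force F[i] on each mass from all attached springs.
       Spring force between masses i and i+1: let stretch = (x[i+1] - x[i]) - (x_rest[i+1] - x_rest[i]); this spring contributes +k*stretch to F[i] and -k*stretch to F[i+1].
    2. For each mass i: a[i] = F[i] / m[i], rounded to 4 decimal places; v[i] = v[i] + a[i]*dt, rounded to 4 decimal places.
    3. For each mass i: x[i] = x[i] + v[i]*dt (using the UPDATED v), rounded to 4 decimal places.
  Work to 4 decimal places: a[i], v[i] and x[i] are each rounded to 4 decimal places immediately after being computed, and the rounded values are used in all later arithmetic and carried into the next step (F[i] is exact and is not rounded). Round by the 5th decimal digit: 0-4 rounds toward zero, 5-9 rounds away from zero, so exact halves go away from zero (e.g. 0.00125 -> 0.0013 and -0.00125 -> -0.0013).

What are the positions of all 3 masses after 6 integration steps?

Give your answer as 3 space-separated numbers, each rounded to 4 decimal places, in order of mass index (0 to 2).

Step 0: x=[7.0000 12.0000 14.0000] v=[0.0000 0.0000 0.0000]
Step 1: x=[7.0000 10.5000 15.5000] v=[0.0000 -3.0000 3.0000]
Step 2: x=[6.2500 9.7500 17.0000] v=[-1.5000 -1.5000 3.0000]
Step 3: x=[4.7500 10.8750 17.3750] v=[-3.0000 2.2500 0.7500]
Step 4: x=[3.8125 12.1875 17.0000] v=[-1.8750 2.6250 -0.7500]
Step 5: x=[4.5625 11.7188 16.7188] v=[1.5000 -0.9375 -0.5625]
Step 6: x=[6.3907 10.1719 16.4376] v=[3.6563 -3.0938 -0.5625]

Answer: 6.3907 10.1719 16.4376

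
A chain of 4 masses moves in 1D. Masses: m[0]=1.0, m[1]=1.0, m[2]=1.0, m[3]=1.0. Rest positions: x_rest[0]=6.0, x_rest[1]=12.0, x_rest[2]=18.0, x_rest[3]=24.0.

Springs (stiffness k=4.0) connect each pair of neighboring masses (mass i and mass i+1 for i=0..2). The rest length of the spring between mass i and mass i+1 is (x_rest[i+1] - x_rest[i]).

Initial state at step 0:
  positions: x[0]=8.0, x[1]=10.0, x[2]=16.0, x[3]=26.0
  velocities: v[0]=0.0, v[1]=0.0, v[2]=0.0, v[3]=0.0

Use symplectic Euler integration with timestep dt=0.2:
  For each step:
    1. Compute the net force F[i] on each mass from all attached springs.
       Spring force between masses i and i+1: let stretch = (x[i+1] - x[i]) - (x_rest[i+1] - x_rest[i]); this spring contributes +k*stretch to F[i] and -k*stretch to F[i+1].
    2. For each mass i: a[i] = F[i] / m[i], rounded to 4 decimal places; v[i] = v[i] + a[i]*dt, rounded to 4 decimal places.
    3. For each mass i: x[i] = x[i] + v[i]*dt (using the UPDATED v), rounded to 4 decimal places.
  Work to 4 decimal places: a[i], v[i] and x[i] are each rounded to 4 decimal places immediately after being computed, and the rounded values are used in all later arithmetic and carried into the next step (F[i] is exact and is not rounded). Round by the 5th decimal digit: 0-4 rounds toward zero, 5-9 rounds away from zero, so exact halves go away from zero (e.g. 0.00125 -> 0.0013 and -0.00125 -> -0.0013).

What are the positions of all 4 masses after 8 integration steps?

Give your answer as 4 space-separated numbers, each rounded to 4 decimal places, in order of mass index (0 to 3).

Step 0: x=[8.0000 10.0000 16.0000 26.0000] v=[0.0000 0.0000 0.0000 0.0000]
Step 1: x=[7.3600 10.6400 16.6400 25.3600] v=[-3.2000 3.2000 3.2000 -3.2000]
Step 2: x=[6.2848 11.7152 17.7152 24.2848] v=[-5.3760 5.3760 5.3760 -5.3760]
Step 3: x=[5.1185 12.8815 18.8815 23.1185] v=[-5.8317 5.8317 5.8317 -5.8317]
Step 4: x=[4.2342 13.7658 19.7658 22.2342] v=[-4.4213 4.4213 4.4213 -4.4213]
Step 5: x=[3.9150 14.0850 20.0850 21.9150] v=[-1.5960 1.5960 1.5960 -1.5960]
Step 6: x=[4.2630 13.7370 19.7370 22.2630] v=[1.7400 -1.7400 -1.7400 1.7400]
Step 7: x=[5.1668 12.8332 18.8332 23.1668] v=[4.5192 -4.5192 -4.5192 4.5192]
Step 8: x=[6.3373 11.6627 17.6627 24.3373] v=[5.8523 -5.8523 -5.8523 5.8523]

Answer: 6.3373 11.6627 17.6627 24.3373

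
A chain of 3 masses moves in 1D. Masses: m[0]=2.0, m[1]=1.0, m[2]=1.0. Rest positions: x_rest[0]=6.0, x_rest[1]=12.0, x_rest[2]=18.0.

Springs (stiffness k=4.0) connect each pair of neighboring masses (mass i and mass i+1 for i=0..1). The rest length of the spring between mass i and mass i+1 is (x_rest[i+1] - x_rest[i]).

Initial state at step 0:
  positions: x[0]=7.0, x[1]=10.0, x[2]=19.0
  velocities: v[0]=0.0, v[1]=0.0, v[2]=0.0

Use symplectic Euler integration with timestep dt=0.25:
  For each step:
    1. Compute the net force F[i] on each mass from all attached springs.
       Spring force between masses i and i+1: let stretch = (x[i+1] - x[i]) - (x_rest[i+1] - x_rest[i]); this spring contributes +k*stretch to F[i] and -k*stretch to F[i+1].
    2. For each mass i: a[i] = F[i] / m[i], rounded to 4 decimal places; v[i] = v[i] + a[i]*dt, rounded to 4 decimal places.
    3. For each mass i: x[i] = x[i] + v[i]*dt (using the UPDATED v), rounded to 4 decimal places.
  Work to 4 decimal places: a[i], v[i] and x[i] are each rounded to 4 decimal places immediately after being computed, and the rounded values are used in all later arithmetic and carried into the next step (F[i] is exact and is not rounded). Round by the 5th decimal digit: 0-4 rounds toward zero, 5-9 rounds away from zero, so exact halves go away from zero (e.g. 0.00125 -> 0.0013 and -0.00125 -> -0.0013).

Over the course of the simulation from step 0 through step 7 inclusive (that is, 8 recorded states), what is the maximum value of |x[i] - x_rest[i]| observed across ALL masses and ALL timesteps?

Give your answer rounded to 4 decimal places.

Answer: 2.5586

Derivation:
Step 0: x=[7.0000 10.0000 19.0000] v=[0.0000 0.0000 0.0000]
Step 1: x=[6.6250 11.5000 18.2500] v=[-1.5000 6.0000 -3.0000]
Step 2: x=[6.1094 13.4688 17.3125] v=[-2.0625 7.8750 -3.7500]
Step 3: x=[5.7637 14.5586 16.9141] v=[-1.3828 4.3593 -1.5937]
Step 4: x=[5.7674 14.0386 17.4268] v=[0.0147 -2.0801 2.0508]
Step 5: x=[6.0550 12.2978 18.5925] v=[1.1503 -6.9631 4.6626]
Step 6: x=[6.3729 10.5700 19.6845] v=[1.2717 -6.9112 4.3679]
Step 7: x=[6.4655 10.0716 19.9979] v=[0.3703 -1.9938 1.2534]
Max displacement = 2.5586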